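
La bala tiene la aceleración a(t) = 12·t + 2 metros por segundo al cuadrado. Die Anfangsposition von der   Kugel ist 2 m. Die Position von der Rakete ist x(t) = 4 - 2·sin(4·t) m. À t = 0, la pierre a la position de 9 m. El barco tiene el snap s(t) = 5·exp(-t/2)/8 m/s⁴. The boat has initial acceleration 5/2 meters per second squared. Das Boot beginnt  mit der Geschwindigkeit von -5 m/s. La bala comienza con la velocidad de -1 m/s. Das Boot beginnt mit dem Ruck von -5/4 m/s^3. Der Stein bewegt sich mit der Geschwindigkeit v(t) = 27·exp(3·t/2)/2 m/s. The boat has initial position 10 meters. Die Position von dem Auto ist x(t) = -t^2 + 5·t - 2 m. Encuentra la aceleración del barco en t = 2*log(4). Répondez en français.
En partant du snap s(t) = 5·exp(-t/2)/8, nous prenons 2 primitives. En intégrant le snap et en utilisant la condition initiale j(0) = -5/4, nous obtenons j(t) = -5·exp(-t/2)/4. En prenant ∫j(t)dt et en appliquant a(0) = 5/2, nous trouvons a(t) = 5·exp(-t/2)/2. Nous avons l'accélération a(t) = 5·exp(-t/2)/2. En substituant t = 2*log(4): a(2*log(4)) = 5/8.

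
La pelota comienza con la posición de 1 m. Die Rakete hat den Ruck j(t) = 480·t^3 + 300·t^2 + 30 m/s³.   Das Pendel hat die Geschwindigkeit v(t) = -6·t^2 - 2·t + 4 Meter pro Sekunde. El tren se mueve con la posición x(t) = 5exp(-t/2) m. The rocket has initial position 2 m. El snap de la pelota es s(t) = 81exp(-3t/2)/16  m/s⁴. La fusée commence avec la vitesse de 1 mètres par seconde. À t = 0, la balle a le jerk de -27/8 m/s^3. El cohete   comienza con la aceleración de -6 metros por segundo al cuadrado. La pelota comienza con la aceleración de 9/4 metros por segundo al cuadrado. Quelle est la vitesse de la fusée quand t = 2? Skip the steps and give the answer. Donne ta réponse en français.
v(2) = 1217.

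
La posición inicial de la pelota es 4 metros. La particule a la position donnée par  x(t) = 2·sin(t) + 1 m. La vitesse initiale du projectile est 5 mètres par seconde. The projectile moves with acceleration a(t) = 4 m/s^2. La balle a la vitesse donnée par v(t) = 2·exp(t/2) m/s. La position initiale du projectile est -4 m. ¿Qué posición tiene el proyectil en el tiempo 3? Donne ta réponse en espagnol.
Debemos encontrar la antiderivada de nuestra ecuación de la aceleración a(t) = 4 2 veces. Tomando ∫a(t)dt y aplicando v(0) = 5, encontramos v(t) = 4·t + 5. Tomando ∫v(t)dt y aplicando x(0) = -4, encontramos x(t) = 2·t^2 + 5·t - 4. De la ecuación de la posición x(t) = 2·t^2 + 5·t - 4, sustituimos t = 3 para obtener x = 29.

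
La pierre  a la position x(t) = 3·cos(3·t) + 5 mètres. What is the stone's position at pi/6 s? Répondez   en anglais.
From the given position equation x(t) = 3·cos(3·t) + 5, we substitute t = pi/6 to get x = 5.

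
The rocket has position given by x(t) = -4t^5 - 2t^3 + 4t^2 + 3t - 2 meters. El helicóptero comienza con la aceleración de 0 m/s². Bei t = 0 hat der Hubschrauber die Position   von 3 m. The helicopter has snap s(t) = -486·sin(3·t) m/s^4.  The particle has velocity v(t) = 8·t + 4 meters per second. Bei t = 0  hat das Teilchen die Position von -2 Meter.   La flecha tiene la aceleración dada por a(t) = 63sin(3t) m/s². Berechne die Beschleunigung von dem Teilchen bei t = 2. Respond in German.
Um dies zu lösen, müssen wir 1 Ableitung unserer Gleichung für die Geschwindigkeit v(t) = 8·t + 4 nehmen. Durch Ableiten von der Geschwindigkeit erhalten wir die Beschleunigung: a(t) = 8. Mit a(t) = 8 und Einsetzen von t = 2, finden wir a = 8.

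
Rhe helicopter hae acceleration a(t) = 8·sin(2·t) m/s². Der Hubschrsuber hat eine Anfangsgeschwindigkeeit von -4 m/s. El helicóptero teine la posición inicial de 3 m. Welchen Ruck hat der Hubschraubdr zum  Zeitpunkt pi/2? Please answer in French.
Pour résoudre ceci, nous devons prendre 1 dérivée de notre équation de l'accélération a(t) = 8·sin(2·t). La dérivée de l'accélération donne le jerk: j(t) = 16·cos(2·t). De l'équation du jerk j(t) = 16·cos(2·t), nous substituons t = pi/2 pour obtenir j = -16.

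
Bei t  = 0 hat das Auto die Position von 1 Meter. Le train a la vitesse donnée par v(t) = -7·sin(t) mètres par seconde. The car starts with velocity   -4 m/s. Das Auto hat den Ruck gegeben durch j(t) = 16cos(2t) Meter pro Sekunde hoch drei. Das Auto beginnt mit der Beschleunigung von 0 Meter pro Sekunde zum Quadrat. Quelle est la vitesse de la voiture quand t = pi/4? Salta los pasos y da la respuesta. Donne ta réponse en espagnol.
La respuesta es 0.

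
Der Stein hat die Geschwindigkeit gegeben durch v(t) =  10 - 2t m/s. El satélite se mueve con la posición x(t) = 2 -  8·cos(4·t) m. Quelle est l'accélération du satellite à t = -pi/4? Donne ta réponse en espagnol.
Para resolver esto, necesitamos tomar 2 derivadas de nuestra ecuación de la posición x(t) = 2 - 8·cos(4·t). Tomando d/dt de x(t), encontramos v(t) = 32·sin(4·t). La derivada de la velocidad da la aceleración: a(t) = 128·cos(4·t). Usando a(t) = 128·cos(4·t) y sustituyendo t = -pi/4, encontramos a = -128.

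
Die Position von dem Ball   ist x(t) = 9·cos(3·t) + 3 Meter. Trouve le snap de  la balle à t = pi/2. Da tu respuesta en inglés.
Starting from position x(t) = 9·cos(3·t) + 3, we take 4 derivatives. Taking d/dt of x(t), we find v(t) = -27·sin(3·t). Differentiating velocity, we get acceleration: a(t) = -81·cos(3·t). Taking d/dt of a(t), we find j(t) = 243·sin(3·t). Taking d/dt of j(t), we find s(t) = 729·cos(3·t). From the given snap equation s(t) = 729·cos(3·t), we substitute t = pi/2 to get s = 0.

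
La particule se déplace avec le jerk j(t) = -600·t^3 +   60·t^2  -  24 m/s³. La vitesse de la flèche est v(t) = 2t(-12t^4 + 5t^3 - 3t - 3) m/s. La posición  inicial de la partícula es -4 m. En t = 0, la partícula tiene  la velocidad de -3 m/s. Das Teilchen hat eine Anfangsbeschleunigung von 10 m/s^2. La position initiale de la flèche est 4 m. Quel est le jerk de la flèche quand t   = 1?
Nous devons dériver notre équation de la vitesse v(t) = 2·t·(-12·t^4 + 5·t^3 - 3·t - 3) 2 fois. La dérivée de la vitesse donne l'accélération: a(t) = -24·t^4 + 10·t^3 + 2·t·(-48·t^3 + 15·t^2 - 3) - 6·t - 6. En prenant d/dt de a(t), nous trouvons j(t) = -192·t^3 + 60·t^2 + 2·t·(-144·t^2 + 30·t) - 12. Nous avons le jerk j(t) = -192·t^3 + 60·t^2 + 2·t·(-144·t^2 + 30·t) - 12. En substituant t = 1: j(1) = -372.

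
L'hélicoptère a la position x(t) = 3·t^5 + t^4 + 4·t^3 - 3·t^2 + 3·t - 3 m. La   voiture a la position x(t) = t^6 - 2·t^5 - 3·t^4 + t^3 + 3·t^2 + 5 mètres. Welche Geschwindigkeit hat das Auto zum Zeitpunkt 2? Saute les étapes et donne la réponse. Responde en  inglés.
The answer is -40.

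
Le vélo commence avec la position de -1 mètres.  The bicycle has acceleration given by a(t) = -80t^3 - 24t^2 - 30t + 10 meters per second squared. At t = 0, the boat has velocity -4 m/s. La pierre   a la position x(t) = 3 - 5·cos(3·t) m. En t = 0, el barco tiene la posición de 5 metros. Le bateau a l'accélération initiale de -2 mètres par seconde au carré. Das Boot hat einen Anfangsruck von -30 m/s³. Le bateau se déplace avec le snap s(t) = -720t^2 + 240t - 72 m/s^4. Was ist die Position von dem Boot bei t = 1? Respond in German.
Wir müssen unsere Gleichung für den Snap s(t) = -720·t^2 + 240·t - 72 4-mal integrieren. Die Stammfunktion von dem Snap ist der Ruck. Mit j(0) = -30 erhalten wir j(t) = -240·t^3 + 120·t^2 - 72·t - 30. Durch Integration von dem Ruck und Verwendung der Anfangsbedingung a(0) = -2, erhalten wir a(t) = -60·t^4 + 40·t^3 - 36·t^2 - 30·t - 2. Die Stammfunktion von der Beschleunigung, mit v(0) = -4, ergibt die Geschwindigkeit: v(t) = -12·t^5 + 10·t^4 - 12·t^3 - 15·t^2 - 2·t - 4. Das Integral von der Geschwindigkeit, mit x(0) = 5, ergibt die Position: x(t) = -2·t^6 + 2·t^5 - 3·t^4 - 5·t^3 - t^2 - 4·t + 5. Aus der Gleichung für die Position x(t) = -2·t^6 + 2·t^5 - 3·t^4 - 5·t^3 - t^2 - 4·t + 5, setzen wir t = 1 ein und erhalten x = -8.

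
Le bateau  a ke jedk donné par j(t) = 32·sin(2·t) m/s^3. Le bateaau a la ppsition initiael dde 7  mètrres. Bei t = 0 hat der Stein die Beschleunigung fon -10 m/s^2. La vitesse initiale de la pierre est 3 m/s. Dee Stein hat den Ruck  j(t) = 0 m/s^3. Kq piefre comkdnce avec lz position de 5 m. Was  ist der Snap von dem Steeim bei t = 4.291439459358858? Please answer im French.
Pour résoudre ceci, nous devons prendre 1 dérivée de notre équation du jerk j(t) = 0. La dérivée du jerk donne le snap: s(t) = 0. De l'équation du snap s(t) = 0, nous substituons t = 4.291439459358858 pour obtenir s = 0.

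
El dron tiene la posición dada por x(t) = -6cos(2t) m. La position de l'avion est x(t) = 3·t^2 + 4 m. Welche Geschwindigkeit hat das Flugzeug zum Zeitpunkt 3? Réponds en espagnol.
Para resolver esto, necesitamos tomar 1 derivada de nuestra ecuación de la posición x(t) = 3·t^2 + 4. Derivando la posición, obtenemos la velocidad: v(t) = 6·t. Tenemos la velocidad v(t) = 6·t. Sustituyendo t = 3: v(3) = 18.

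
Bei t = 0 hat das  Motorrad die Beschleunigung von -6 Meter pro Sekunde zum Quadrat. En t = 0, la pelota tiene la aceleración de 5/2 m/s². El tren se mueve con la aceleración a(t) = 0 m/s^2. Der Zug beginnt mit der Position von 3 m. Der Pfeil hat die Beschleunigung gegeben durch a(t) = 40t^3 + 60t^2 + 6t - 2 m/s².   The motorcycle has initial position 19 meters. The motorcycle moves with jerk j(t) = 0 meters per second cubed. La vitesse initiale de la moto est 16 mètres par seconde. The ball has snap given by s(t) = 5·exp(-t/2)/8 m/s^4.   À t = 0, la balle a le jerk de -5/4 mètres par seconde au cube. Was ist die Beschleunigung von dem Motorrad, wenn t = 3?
Ausgehend von dem Ruck j(t) = 0, nehmen wir 1 Integral. Das Integral von dem Ruck, mit a(0) = -6, ergibt die Beschleunigung: a(t) = -6. Aus der Gleichung für die Beschleunigung a(t) = -6, setzen wir t = 3 ein und erhalten a = -6.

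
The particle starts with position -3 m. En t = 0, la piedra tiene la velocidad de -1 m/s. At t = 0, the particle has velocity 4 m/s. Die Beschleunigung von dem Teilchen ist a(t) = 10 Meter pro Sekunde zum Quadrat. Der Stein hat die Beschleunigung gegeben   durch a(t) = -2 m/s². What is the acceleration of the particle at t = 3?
Using a(t) = 10 and substituting t = 3, we find a = 10.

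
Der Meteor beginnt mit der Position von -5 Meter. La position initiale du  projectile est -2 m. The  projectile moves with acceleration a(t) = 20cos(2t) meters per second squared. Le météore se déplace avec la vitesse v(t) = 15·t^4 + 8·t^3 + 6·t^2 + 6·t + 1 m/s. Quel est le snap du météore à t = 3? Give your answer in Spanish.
Partiendo de la velocidad v(t) = 15·t^4 + 8·t^3 + 6·t^2 + 6·t + 1, tomamos 3 derivadas. Tomando d/dt de v(t), encontramos a(t) = 60·t^3 + 24·t^2 + 12·t + 6. La derivada de la aceleración da la sacudida: j(t) = 180·t^2 + 48·t + 12. Derivando la sacudida, obtenemos el snap: s(t) = 360·t + 48. De la ecuación del snap s(t) = 360·t + 48, sustituimos t = 3 para obtener s = 1128.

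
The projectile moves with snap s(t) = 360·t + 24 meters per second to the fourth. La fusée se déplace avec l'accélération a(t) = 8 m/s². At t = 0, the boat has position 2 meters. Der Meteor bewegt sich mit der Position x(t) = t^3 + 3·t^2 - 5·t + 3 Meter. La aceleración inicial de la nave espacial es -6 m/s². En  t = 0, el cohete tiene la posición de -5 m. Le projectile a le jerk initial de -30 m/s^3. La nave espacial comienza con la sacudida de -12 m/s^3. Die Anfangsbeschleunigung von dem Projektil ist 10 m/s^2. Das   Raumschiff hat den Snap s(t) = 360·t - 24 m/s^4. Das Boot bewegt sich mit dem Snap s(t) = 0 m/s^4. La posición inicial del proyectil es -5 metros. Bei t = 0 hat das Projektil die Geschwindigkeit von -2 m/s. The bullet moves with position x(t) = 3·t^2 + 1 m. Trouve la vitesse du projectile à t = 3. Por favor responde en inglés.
We need to integrate our snap equation s(t) = 360·t + 24 3 times. The integral of snap, with j(0) = -30, gives jerk: j(t) = 180·t^2 + 24·t - 30. Finding the antiderivative of j(t) and using a(0) = 10: a(t) = 60·t^3 + 12·t^2 - 30·t + 10. The antiderivative of acceleration, with v(0) = -2, gives velocity: v(t) = 15·t^4 + 4·t^3 - 15·t^2 + 10·t - 2. From the given velocity equation v(t) = 15·t^4 + 4·t^3 - 15·t^2 + 10·t - 2, we substitute t = 3 to get v = 1216.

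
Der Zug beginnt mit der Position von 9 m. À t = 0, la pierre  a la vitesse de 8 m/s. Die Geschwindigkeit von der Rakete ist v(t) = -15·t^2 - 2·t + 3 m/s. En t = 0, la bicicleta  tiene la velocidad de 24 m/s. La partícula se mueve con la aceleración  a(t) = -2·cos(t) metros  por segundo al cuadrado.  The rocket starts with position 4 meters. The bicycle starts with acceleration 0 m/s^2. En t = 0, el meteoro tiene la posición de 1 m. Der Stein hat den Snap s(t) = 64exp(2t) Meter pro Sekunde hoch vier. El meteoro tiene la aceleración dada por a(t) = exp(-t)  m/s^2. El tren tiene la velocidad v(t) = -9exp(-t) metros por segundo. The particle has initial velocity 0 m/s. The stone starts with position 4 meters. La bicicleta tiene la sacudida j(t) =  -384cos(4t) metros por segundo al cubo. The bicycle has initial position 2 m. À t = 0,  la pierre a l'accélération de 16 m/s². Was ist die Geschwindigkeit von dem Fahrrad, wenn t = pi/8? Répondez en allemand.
Wir müssen unsere Gleichung für den Ruck j(t) = -384·cos(4·t) 2-mal integrieren. Durch Integration von dem Ruck und Verwendung der Anfangsbedingung a(0) = 0, erhalten wir a(t) = -96·sin(4·t). Das Integral von der Beschleunigung ist die Geschwindigkeit. Mit v(0) = 24 erhalten wir v(t) = 24·cos(4·t). Aus der Gleichung für die Geschwindigkeit v(t) = 24·cos(4·t), setzen wir t = pi/8 ein und erhalten v = 0.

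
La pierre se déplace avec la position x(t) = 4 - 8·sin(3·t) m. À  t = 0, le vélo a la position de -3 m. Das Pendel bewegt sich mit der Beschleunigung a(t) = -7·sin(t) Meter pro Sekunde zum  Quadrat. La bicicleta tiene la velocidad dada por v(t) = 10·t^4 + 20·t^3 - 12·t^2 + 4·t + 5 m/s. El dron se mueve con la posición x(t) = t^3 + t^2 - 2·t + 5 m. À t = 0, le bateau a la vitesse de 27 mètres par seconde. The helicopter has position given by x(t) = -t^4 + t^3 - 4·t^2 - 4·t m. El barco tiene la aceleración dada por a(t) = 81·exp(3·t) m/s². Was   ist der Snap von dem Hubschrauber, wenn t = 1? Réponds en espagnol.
Para resolver esto, necesitamos tomar 4 derivadas de nuestra ecuación de la posición x(t) = -t^4 + t^3 - 4·t^2 - 4·t. La derivada de la posición da la velocidad: v(t) = -4·t^3 + 3·t^2 - 8·t - 4. Derivando la velocidad, obtenemos la aceleración: a(t) = -12·t^2 + 6·t - 8. Tomando d/dt de a(t), encontramos j(t) = 6 - 24·t. Tomando d/dt de j(t), encontramos s(t) = -24. Usando s(t) = -24 y sustituyendo t = 1, encontramos s = -24.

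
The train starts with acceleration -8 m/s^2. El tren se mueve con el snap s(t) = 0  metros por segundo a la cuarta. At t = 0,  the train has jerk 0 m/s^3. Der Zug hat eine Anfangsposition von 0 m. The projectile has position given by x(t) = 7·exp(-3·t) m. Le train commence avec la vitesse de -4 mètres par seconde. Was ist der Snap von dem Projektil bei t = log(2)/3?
Wir müssen unsere Gleichung für die Position x(t) = 7·exp(-3·t) 4-mal ableiten. Die Ableitung von der Position ergibt die Geschwindigkeit: v(t) = -21·exp(-3·t). Mit d/dt von v(t) finden wir a(t) = 63·exp(-3·t). Durch Ableiten von der Beschleunigung erhalten wir den Ruck: j(t) = -189·exp(-3·t). Durch Ableiten von dem Ruck erhalten wir den Snap: s(t) = 567·exp(-3·t). Wir haben den Snap s(t) = 567·exp(-3·t). Durch Einsetzen von t = log(2)/3: s(log(2)/3) = 567/2.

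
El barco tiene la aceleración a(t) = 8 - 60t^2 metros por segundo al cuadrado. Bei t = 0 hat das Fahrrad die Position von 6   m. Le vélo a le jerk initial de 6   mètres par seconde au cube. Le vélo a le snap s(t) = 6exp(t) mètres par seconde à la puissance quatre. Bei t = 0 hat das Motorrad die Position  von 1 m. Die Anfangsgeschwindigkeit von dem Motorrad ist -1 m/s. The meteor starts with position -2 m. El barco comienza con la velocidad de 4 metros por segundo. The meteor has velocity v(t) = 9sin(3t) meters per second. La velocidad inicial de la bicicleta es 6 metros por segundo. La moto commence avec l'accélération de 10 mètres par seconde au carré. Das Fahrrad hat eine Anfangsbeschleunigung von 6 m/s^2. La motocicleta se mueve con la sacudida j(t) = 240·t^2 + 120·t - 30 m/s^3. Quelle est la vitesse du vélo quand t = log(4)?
En partant du snap s(t) = 6·exp(t), nous prenons 3 primitives. L'intégrale du snap est le jerk. En utilisant j(0) = 6, nous obtenons j(t) = 6·exp(t). En intégrant le jerk et en utilisant la condition initiale a(0) = 6, nous obtenons a(t) = 6·exp(t). La primitive de l'accélération, avec v(0) = 6, donne la vitesse: v(t) = 6·exp(t). De l'équation de la vitesse v(t) = 6·exp(t), nous substituons t = log(4) pour obtenir v = 24.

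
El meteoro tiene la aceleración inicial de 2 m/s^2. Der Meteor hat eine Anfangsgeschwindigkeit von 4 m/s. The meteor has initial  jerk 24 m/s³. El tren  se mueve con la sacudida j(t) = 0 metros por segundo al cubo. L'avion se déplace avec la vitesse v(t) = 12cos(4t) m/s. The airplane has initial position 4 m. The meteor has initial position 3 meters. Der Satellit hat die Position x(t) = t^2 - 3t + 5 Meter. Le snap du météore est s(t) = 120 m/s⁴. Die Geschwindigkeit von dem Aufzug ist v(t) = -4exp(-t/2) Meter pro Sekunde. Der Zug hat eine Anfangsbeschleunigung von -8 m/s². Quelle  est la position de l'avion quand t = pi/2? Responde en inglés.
We need to integrate our velocity equation v(t) = 12·cos(4·t) 1 time. Finding the antiderivative of v(t) and using x(0) = 4: x(t) = 3·sin(4·t) + 4. Using x(t) = 3·sin(4·t) + 4 and substituting t = pi/2, we find x = 4.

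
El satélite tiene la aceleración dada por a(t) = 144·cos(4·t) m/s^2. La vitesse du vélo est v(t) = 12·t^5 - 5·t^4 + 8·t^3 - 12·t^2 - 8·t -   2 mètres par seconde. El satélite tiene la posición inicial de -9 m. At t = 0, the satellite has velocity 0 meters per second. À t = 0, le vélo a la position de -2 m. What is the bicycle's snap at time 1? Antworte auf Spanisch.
Para resolver esto, necesitamos tomar 3 derivadas de nuestra ecuación de la velocidad v(t) = 12·t^5 - 5·t^4 + 8·t^3 - 12·t^2 - 8·t - 2. Tomando d/dt de v(t), encontramos a(t) = 60·t^4 - 20·t^3 + 24·t^2 - 24·t - 8. La derivada de la aceleración da la sacudida: j(t) = 240·t^3 - 60·t^2 + 48·t - 24. Tomando d/dt de j(t), encontramos s(t) = 720·t^2 - 120·t + 48. Usando s(t) = 720·t^2 - 120·t + 48 y sustituyendo t = 1, encontramos s = 648.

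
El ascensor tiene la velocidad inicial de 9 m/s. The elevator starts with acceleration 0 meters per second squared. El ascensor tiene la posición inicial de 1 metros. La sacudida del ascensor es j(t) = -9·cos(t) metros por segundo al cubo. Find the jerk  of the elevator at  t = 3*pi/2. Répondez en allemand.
Mit j(t) = -9·cos(t) und Einsetzen von t = 3*pi/2, finden wir j = 0.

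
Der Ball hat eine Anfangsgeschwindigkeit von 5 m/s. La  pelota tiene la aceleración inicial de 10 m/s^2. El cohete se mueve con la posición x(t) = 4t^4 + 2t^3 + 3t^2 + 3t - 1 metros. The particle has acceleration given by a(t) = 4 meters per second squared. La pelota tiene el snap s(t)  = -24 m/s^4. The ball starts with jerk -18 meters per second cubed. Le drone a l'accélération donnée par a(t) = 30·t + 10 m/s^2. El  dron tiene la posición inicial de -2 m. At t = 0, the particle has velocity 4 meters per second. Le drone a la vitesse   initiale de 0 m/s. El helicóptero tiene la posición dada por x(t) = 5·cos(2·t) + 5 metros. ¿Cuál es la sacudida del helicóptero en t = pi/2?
Partiendo de la posición x(t) = 5·cos(2·t) + 5, tomamos 3 derivadas. La derivada de la posición da la velocidad: v(t) = -10·sin(2·t). La derivada de la velocidad da la aceleración: a(t) = -20·cos(2·t). Tomando d/dt de a(t), encontramos j(t) = 40·sin(2·t). Usando j(t) = 40·sin(2·t) y sustituyendo t = pi/2, encontramos j = 0.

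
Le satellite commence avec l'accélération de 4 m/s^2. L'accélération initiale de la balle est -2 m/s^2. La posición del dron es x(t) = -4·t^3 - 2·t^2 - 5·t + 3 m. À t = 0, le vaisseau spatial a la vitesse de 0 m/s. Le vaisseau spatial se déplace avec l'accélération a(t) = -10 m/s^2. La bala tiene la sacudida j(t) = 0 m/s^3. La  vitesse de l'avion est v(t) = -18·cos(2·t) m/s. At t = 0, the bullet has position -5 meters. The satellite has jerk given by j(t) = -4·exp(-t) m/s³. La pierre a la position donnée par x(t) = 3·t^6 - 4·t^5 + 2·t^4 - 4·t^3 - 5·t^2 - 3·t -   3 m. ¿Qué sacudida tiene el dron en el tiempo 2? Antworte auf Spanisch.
Para resolver esto, necesitamos tomar 3 derivadas de nuestra ecuación de la posición x(t) = -4·t^3 - 2·t^2 - 5·t + 3. La derivada de la posición da la velocidad: v(t) = -12·t^2 - 4·t - 5. La derivada de la velocidad da la aceleración: a(t) = -24·t - 4. La derivada de la aceleración da la sacudida: j(t) = -24. Tenemos la sacudida j(t) = -24. Sustituyendo t = 2: j(2) = -24.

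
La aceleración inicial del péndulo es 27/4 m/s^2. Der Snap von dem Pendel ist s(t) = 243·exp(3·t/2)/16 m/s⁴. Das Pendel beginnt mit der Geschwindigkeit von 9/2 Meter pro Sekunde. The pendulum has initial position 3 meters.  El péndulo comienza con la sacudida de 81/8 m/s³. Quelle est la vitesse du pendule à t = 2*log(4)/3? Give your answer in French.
En partant du snap s(t) = 243·exp(3·t/2)/16, nous prenons 3 primitives. En prenant ∫s(t)dt et en appliquant j(0) = 81/8, nous trouvons j(t) = 81·exp(3·t/2)/8. En prenant ∫j(t)dt et en appliquant a(0) = 27/4, nous trouvons a(t) = 27·exp(3·t/2)/4. L'intégrale de l'accélération, avec v(0) = 9/2, donne la vitesse: v(t) = 9·exp(3·t/2)/2. De l'équation de la vitesse v(t) = 9·exp(3·t/2)/2, nous substituons t = 2*log(4)/3 pour obtenir v = 18.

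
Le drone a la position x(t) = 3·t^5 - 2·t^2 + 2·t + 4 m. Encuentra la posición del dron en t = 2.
Usando x(t) = 3·t^5 - 2·t^2 + 2·t + 4 y sustituyendo t = 2, encontramos x = 96.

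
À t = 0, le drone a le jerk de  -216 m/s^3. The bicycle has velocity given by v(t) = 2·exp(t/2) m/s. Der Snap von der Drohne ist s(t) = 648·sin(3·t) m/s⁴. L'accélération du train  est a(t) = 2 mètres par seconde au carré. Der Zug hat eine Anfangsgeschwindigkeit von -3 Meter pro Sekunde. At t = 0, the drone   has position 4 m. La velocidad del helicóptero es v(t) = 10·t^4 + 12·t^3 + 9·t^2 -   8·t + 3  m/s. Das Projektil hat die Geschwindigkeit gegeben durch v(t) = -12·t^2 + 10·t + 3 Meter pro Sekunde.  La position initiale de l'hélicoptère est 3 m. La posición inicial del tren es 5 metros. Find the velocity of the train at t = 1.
Starting from acceleration a(t) = 2, we take 1 integral. The integral of acceleration, with v(0) = -3, gives velocity: v(t) = 2·t - 3. Using v(t) = 2·t - 3 and substituting t = 1, we find v = -1.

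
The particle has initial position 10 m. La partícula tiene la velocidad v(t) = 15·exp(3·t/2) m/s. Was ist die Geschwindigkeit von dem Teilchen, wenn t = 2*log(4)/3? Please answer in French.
En utilisant v(t) = 15·exp(3·t/2) et en substituant t = 2*log(4)/3, nous trouvons v = 60.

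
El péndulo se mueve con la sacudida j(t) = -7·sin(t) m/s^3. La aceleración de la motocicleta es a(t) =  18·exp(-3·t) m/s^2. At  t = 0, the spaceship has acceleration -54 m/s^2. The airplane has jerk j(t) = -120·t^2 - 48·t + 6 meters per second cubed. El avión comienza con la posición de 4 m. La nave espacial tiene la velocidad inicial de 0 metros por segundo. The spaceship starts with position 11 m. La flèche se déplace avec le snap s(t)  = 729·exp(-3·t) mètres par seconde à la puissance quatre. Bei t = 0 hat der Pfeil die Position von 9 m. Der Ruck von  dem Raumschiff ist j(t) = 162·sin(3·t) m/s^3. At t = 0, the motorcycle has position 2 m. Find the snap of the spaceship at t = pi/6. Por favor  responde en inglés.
To solve this, we need to take 1 derivative of our jerk equation j(t) = 162·sin(3·t). Differentiating jerk, we get snap: s(t) = 486·cos(3·t). We have snap s(t) = 486·cos(3·t). Substituting t = pi/6: s(pi/6) = 0.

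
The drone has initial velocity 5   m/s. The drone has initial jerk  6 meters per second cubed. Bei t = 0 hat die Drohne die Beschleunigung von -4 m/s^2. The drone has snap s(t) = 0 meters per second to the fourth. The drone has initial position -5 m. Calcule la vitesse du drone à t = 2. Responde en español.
Necesitamos integrar nuestra ecuación del snap s(t) = 0 3 veces. La integral del snap, con j(0) = 6, da la sacudida: j(t) = 6. Integrando la sacudida y usando la condición inicial a(0) = -4, obtenemos a(t) = 6·t - 4. La antiderivada de la aceleración es la velocidad. Usando v(0) = 5, obtenemos v(t) = 3·t^2 - 4·t + 5. De la ecuación de la velocidad v(t) = 3·t^2 - 4·t + 5, sustituimos t = 2 para obtener v = 9.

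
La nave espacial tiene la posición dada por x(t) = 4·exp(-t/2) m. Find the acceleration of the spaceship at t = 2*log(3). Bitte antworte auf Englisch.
Starting from position x(t) = 4·exp(-t/2), we take 2 derivatives. Differentiating position, we get velocity: v(t) = -2·exp(-t/2). Taking d/dt of v(t), we find a(t) = exp(-t/2). From the given acceleration equation a(t) = exp(-t/2), we substitute t = 2*log(3) to get a = 1/3.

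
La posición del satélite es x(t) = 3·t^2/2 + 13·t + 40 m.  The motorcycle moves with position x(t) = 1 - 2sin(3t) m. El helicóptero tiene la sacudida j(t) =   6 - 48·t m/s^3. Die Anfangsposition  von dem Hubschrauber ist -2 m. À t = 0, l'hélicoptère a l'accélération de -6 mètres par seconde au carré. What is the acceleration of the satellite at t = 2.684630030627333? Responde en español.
Debemos derivar nuestra ecuación de la posición x(t) = 3·t^2/2 + 13·t + 40 2 veces. La derivada de la posición da la velocidad: v(t) = 3·t + 13. Derivando la velocidad, obtenemos la aceleración: a(t) = 3. Tenemos la aceleración a(t) = 3. Sustituyendo t = 2.684630030627333: a(2.684630030627333) = 3.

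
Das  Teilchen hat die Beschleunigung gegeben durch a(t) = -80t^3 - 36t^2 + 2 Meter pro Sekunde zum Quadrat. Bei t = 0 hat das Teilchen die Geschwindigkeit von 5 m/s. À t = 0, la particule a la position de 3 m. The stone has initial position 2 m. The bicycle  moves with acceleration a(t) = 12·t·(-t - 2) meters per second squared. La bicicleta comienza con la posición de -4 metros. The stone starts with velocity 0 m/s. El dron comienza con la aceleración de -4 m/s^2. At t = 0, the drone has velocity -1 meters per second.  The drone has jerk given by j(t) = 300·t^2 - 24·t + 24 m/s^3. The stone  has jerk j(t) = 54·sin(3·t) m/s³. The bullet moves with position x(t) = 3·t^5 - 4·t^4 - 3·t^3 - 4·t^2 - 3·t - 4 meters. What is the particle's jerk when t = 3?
Starting from acceleration a(t) = -80·t^3 - 36·t^2 + 2, we take 1 derivative. Taking d/dt of a(t), we find j(t) = -240·t^2 - 72·t. We have jerk j(t) = -240·t^2 - 72·t. Substituting t = 3: j(3) = -2376.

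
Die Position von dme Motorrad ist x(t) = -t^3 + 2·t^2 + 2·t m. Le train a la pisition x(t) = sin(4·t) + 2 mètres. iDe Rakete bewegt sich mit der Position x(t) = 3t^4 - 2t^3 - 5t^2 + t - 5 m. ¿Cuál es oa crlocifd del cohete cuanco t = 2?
Para resolver esto, necesitamos tomar 1 derivada de nuestra ecuación de la posición x(t) = 3·t^4 - 2·t^3 - 5·t^2 + t - 5. Derivando la posición, obtenemos la velocidad: v(t) = 12·t^3 - 6·t^2 - 10·t + 1. De la ecuación de la velocidad v(t) = 12·t^3 - 6·t^2 - 10·t + 1, sustituimos t = 2 para obtener v = 53.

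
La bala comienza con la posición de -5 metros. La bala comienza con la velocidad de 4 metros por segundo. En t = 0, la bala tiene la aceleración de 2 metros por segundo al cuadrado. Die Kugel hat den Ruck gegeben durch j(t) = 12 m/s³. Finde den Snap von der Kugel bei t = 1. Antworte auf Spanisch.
Partiendo de la sacudida j(t) = 12, tomamos 1 derivada. Tomando d/dt de j(t), encontramos s(t) = 0. Usando s(t) = 0 y sustituyendo t = 1, encontramos s = 0.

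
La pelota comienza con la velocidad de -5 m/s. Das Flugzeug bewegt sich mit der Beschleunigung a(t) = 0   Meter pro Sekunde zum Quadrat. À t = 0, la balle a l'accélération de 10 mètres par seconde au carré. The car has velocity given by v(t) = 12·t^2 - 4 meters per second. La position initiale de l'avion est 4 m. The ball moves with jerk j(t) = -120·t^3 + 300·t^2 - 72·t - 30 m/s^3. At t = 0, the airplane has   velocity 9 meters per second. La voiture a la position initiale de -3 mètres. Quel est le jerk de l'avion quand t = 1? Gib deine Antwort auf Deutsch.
Ausgehend von der Beschleunigung a(t) = 0, nehmen wir 1 Ableitung. Die Ableitung von der Beschleunigung ergibt den Ruck: j(t) = 0. Aus der Gleichung für den Ruck j(t) = 0, setzen wir t = 1 ein und erhalten j = 0.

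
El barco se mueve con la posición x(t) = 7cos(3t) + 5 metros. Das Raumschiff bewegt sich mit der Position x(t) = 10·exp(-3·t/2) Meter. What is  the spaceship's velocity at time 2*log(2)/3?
Starting from position x(t) = 10·exp(-3·t/2), we take 1 derivative. Taking d/dt of x(t), we find v(t) = -15·exp(-3·t/2). From the given velocity equation v(t) = -15·exp(-3·t/2), we substitute t = 2*log(2)/3 to get v = -15/2.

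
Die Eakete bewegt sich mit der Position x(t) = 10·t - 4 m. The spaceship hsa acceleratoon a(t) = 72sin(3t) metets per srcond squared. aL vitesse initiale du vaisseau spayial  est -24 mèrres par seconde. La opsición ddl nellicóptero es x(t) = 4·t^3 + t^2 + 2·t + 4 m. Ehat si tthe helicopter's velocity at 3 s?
To solve this, we need to take 1 derivative of our position equation x(t) = 4·t^3 + t^2 + 2·t + 4. Differentiating position, we get velocity: v(t) = 12·t^2 + 2·t + 2. We have velocity v(t) = 12·t^2 + 2·t + 2. Substituting t = 3: v(3) = 116.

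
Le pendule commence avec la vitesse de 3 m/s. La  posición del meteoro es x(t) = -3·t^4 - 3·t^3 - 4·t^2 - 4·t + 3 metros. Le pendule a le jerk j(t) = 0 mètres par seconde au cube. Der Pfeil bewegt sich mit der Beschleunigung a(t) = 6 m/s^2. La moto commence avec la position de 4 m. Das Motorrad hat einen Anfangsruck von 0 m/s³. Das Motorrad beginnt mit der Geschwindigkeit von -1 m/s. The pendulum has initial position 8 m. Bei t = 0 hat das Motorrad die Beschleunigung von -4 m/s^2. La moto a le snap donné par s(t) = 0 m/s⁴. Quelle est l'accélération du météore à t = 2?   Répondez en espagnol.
Para resolver esto, necesitamos tomar 2 derivadas de nuestra ecuación de la posición x(t) = -3·t^4 - 3·t^3 - 4·t^2 - 4·t + 3. Derivando la posición, obtenemos la velocidad: v(t) = -12·t^3 - 9·t^2 - 8·t - 4. Derivando la velocidad, obtenemos la aceleración: a(t) = -36·t^2 - 18·t - 8. Usando a(t) = -36·t^2 - 18·t - 8 y sustituyendo t = 2, encontramos a = -188.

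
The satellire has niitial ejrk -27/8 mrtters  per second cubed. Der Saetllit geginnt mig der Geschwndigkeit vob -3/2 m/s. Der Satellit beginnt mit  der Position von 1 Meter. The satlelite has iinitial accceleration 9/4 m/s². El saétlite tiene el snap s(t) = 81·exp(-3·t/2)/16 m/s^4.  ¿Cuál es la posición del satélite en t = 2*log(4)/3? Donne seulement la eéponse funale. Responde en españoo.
La respuesta es 1/4.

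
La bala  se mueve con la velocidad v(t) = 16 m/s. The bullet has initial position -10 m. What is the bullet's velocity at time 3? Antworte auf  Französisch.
De l'équation de la vitesse v(t) = 16, nous substituons t = 3 pour obtenir v = 16.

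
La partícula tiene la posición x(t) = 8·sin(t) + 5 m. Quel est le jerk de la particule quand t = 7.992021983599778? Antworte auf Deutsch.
Ausgehend von der Position x(t) = 8·sin(t) + 5, nehmen wir 3 Ableitungen. Mit d/dt von x(t) finden wir v(t) = 8·cos(t). Die Ableitung von der Geschwindigkeit ergibt die Beschleunigung: a(t) = -8·sin(t). Durch Ableiten von der Beschleunigung erhalten wir den Ruck: j(t) = -8·cos(t). Aus der Gleichung für den Ruck j(t) = -8·cos(t), setzen wir t = 7.992021983599778 ein und erhalten j = 1.10081896639588.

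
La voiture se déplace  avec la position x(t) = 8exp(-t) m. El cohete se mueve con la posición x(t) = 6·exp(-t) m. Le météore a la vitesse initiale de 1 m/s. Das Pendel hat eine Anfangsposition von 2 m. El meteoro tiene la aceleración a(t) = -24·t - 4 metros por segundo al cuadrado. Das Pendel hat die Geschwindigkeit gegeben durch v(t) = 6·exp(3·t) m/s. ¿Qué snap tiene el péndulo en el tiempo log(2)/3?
Debemos derivar nuestra ecuación de la velocidad v(t) = 6·exp(3·t) 3 veces. Tomando d/dt de v(t), encontramos a(t) = 18·exp(3·t). Tomando d/dt de a(t), encontramos j(t) = 54·exp(3·t). Tomando d/dt de j(t), encontramos s(t) = 162·exp(3·t). De la ecuación del snap s(t) = 162·exp(3·t), sustituimos t = log(2)/3 para obtener s = 324.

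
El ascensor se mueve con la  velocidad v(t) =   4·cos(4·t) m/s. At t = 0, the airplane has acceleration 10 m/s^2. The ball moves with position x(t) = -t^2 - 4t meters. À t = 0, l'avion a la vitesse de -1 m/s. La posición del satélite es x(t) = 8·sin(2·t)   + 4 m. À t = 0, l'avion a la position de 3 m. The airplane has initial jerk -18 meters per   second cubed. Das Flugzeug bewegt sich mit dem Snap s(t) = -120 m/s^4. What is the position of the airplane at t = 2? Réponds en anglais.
To solve this, we need to take 4 antiderivatives of our snap equation s(t) = -120. Integrating snap and using the initial condition j(0) = -18, we get j(t) = -120·t - 18. Finding the antiderivative of j(t) and using a(0) = 10: a(t) = -60·t^2 - 18·t + 10. The antiderivative of acceleration is velocity. Using v(0) = -1, we get v(t) = -20·t^3 - 9·t^2 + 10·t - 1. The antiderivative of velocity is position. Using x(0) = 3, we get x(t) = -5·t^4 - 3·t^3 + 5·t^2 - t + 3. From the given position equation x(t) = -5·t^4 - 3·t^3 + 5·t^2 - t + 3, we substitute t = 2 to get x = -83.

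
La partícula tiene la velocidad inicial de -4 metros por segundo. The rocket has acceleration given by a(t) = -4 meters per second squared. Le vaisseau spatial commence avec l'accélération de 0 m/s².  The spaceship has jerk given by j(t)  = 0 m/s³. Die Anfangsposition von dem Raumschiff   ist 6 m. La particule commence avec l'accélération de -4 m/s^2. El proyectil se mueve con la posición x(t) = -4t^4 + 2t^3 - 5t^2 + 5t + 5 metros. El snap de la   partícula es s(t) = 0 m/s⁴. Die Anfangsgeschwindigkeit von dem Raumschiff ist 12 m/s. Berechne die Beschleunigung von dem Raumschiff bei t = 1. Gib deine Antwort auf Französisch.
Pour résoudre ceci, nous devons prendre 1 primitive de notre équation du jerk j(t) = 0. En intégrant le jerk et en utilisant la condition initiale a(0) = 0, nous obtenons a(t) = 0. Nous avons l'accélération a(t) = 0. En substituant t = 1: a(1) = 0.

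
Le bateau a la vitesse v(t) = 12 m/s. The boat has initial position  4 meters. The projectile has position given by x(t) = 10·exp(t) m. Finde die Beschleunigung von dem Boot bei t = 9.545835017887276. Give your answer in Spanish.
Partiendo de la velocidad v(t) = 12, tomamos 1 derivada. La derivada de la velocidad da la aceleración: a(t) = 0. Usando a(t) = 0 y sustituyendo t = 9.545835017887276, encontramos a = 0.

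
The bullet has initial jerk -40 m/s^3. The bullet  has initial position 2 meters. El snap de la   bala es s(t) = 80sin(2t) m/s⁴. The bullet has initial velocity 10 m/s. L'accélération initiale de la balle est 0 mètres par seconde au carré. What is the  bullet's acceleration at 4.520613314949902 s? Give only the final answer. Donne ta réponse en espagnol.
a(4.520613314949902) = -7.48432237711020.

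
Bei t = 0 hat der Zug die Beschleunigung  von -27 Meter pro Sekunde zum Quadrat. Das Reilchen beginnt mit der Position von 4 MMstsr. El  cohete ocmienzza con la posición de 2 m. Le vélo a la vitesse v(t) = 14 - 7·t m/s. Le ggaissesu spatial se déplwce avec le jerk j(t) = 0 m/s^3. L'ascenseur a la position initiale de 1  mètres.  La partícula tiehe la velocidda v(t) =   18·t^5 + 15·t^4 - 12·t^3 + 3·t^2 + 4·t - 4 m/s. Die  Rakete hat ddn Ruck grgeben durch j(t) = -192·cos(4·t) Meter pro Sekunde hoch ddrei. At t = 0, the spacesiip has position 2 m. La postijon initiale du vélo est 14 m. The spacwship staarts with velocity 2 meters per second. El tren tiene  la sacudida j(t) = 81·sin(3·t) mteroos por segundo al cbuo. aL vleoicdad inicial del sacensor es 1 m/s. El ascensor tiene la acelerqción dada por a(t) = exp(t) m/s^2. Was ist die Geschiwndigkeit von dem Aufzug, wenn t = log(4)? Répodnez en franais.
Pour résoudre ceci, nous devons prendre 1 intégrale de notre équation de l'accélération a(t) = exp(t). En intégrant l'accélération et en utilisant la condition initiale v(0) = 1, nous obtenons v(t) = exp(t). Nous avons la vitesse v(t) = exp(t). En substituant t = log(4): v(log(4)) = 4.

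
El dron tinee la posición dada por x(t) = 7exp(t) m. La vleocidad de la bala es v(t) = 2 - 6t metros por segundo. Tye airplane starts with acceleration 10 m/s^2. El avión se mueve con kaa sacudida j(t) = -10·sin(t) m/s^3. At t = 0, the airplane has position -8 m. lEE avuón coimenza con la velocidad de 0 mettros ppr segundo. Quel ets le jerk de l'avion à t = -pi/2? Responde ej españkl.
Tenemos la sacudida j(t) = -10·sin(t). Sustituyendo t = -pi/2: j(-pi/2) = 10.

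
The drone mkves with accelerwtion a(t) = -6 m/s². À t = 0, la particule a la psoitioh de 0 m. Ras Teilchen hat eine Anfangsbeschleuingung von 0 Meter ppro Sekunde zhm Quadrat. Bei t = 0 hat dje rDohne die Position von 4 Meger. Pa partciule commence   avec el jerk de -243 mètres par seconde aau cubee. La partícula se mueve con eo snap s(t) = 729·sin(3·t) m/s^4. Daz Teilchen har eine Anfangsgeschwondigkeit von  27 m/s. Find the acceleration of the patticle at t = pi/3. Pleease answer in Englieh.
To find the answer, we compute 2 integrals of s(t) = 729·sin(3·t). Finding the antiderivative of s(t) and using j(0) = -243: j(t) = -243·cos(3·t). The integral of jerk is acceleration. Using a(0) = 0, we get a(t) = -81·sin(3·t). From the given acceleration equation a(t) = -81·sin(3·t), we substitute t = pi/3 to get a = 0.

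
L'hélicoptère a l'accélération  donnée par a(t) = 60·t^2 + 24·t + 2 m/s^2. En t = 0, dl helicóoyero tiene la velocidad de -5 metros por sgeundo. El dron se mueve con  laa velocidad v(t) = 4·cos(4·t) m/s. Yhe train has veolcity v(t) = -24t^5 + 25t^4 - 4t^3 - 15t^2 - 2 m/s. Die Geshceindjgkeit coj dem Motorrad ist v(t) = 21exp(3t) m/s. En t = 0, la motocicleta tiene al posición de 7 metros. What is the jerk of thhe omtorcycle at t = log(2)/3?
To solve this, we need to take 2 derivatives of our velocity equation v(t) = 21·exp(3·t). Differentiating velocity, we get acceleration: a(t) = 63·exp(3·t). Differentiating acceleration, we get jerk: j(t) = 189·exp(3·t). Using j(t) = 189·exp(3·t) and substituting t = log(2)/3, we find j = 378.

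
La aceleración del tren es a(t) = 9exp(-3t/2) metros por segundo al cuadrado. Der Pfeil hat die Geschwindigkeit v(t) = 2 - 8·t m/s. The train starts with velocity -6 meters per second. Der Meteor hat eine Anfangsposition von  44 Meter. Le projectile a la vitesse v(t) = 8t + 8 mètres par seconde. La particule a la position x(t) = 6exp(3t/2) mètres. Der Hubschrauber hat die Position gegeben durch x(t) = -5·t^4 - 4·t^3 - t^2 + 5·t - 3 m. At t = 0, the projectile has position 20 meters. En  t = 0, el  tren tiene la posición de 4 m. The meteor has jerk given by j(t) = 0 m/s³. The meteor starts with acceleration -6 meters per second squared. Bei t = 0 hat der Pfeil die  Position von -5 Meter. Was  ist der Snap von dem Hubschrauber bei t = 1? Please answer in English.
Starting from position x(t) = -5·t^4 - 4·t^3 - t^2 + 5·t - 3, we take 4 derivatives. Differentiating position, we get velocity: v(t) = -20·t^3 - 12·t^2 - 2·t + 5. The derivative of velocity gives acceleration: a(t) = -60·t^2 - 24·t - 2. The derivative of acceleration gives jerk: j(t) = -120·t - 24. Differentiating jerk, we get snap: s(t) = -120. We have snap s(t) = -120. Substituting t = 1: s(1) = -120.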